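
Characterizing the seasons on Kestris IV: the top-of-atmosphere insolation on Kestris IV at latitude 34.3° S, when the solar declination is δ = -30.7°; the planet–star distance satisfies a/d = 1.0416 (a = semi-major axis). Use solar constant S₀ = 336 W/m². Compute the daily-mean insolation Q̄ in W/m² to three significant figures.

Q̄ ≈ 142 W/m²

cos H₀ = −tan(-34.3°) tan(-30.700°) = -0.4050, H₀ = 1.9878 rad.
Bracket: H₀ sin φ sin δ + cos φ cos δ sin H₀ = 1.9878×-0.56353×-0.51054 + 0.82610×0.85985×0.91430 = 0.571899 + 0.649447 = 1.221346.
Inverse-square distance factor (a/d)² = 1.0416² = 1.084931.
Q̄ = (S₀/π) × 1.084931 × [bracket] = (336/π) × 1.084931 × 1.221346 = 141.7 W/m².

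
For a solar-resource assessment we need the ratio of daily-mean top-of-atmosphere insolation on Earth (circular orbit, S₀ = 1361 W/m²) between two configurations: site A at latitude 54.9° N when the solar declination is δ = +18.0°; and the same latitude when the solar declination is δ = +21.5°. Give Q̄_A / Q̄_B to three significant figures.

— Configuration A (φ=+54.9°):
cos H₀ = −tan(+54.9°) tan(+18.000°) = -0.4623, H₀ = 2.0514 rad.
Bracket: H₀ sin φ sin δ + cos φ cos δ sin H₀ = 2.0514×0.81815×0.30902 + 0.57501×0.95106×0.88672 = 0.518645 + 0.484920 = 1.003565.
Q̄ = (S₀/π) × [bracket] = (1361/π) × 1.003565 = 434.76 W/m².
— Configuration B (φ=+54.9°):
cos H₀ = −tan(+54.9°) tan(+21.500°) = -0.5605, H₀ = 2.1658 rad.
Bracket: H₀ sin φ sin δ + cos φ cos δ sin H₀ = 2.1658×0.81815×0.36650 + 0.57501×0.93042×0.82817 = 0.649419 + 0.443072 = 1.092491.
Q̄ = (S₀/π) × [bracket] = (1361/π) × 1.092491 = 473.29 W/m².
Ratio Q̄_A / Q̄_B = 434.76 / 473.29 = 0.9186.

Q̄_A / Q̄_B ≈ 0.919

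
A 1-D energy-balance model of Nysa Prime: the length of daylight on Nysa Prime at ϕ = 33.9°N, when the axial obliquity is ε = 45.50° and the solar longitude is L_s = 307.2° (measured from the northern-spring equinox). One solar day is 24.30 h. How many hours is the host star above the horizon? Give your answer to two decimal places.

Solar declination: sin δ = sin ε · sin L_s = sin 45.50° × sin 307.2° = -0.56813, so δ = -34.620°.
cos h₀ = −tan ϕ · tan δ = −tan(+33.9°) × tan(-34.620°) = 0.4639, so h₀ = 1.0884 rad = 62.36°.
Daylight = 2h₀/(2π) × 24.30 h = (1.0884/π) × 24.30 = 8.42 h.

8.42 h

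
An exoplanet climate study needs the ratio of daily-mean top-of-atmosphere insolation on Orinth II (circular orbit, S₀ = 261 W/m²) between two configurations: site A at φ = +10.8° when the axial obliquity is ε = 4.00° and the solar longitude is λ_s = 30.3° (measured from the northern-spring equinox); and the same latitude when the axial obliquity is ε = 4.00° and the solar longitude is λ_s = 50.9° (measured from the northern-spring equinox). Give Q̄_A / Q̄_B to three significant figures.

Q̄_A / Q̄_B ≈ 0.995

— Configuration A (φ=+10.8°):
Solar declination: sin δ = sin ε · sin λ_s = sin 4.00° × sin 30.3° = 0.03519, so δ = +2.017°.
cos H₀ = −tan(+10.8°) tan(+2.017°) = -0.0067, H₀ = 1.5775 rad.
Bracket: H₀ sin φ sin δ + cos φ cos δ sin H₀ = 1.5775×0.18738×0.03519 + 0.98229×0.99938×0.99998 = 0.010402 + 0.981661 = 0.992063.
Q̄ = (S₀/π) × [bracket] = (261/π) × 0.992063 = 82.419 W/m².
— Configuration B (φ=+10.8°):
Solar declination: sin δ = sin ε · sin λ_s = sin 4.00° × sin 50.9° = 0.05413, so δ = +3.103°.
cos H₀ = −tan(+10.8°) tan(+3.103°) = -0.0103, H₀ = 1.5811 rad.
Bracket: H₀ sin φ sin δ + cos φ cos δ sin H₀ = 1.5811×0.18738×0.05413 + 0.98229×0.99853×0.99995 = 0.016037 + 0.980797 = 0.996834.
Q̄ = (S₀/π) × [bracket] = (261/π) × 0.996834 = 82.816 W/m².
Ratio Q̄_A / Q̄_B = 82.419 / 82.816 = 0.9952.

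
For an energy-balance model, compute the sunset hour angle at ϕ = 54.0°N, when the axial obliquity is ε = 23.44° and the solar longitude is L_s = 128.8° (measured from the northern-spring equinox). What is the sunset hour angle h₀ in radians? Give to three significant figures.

h₀ = 2.04 rad

Solar declination: sin δ = sin ε · sin L_s = sin 23.44° × sin 128.8° = 0.31001, so δ = +18.060°.
cos h₀ = −tan ϕ · tan δ = −tan(+54.0°) × tan(+18.060°) = -0.4488, so h₀ = 2.0362 rad = 116.67°.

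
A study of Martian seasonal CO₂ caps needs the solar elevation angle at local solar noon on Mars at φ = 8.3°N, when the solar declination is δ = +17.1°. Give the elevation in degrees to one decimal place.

81.2°

At local noon the hour angle is zero, so the zenith angle equals |φ − δ| = |+8.3° − (+17.100°)| = 8.800°.
Elevation = 90° − 8.800° = 81.2°.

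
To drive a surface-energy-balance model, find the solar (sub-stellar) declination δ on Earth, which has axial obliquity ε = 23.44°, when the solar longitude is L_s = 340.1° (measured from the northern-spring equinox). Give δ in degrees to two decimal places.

δ = -7.78°

sin δ = sin ε · sin L_s = sin 23.44° × sin 340.1° = -0.135399.
δ = arcsin(-0.135399) = -7.78°.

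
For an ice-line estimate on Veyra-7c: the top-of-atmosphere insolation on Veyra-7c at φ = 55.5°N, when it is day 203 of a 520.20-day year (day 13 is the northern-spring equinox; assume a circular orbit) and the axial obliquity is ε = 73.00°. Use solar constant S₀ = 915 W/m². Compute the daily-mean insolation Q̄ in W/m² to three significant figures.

Solar longitude: λ_s = 360° × (203 − 13)/520.20 = 131.488°.
sin δ = sin 73.00° × sin 131.488° = 0.71636, so δ = +45.755°.
cos H₀ = −tan(+55.5°) tan(+45.755°) = -1.4939 ≤ −1 ⇒ polar day, H₀ = π.
Bracket: H₀ sin φ sin δ + cos φ cos δ sin H₀ = 3.1416×0.82413×0.71636 + 0.56641×0.69773×0.00000 = 1.854718 + 0.000000 = 1.854718.
Q̄ = (S₀/π) × [bracket] = (915/π) × 1.854718 = 540.2 W/m².

Q̄ ≈ 540 W/m²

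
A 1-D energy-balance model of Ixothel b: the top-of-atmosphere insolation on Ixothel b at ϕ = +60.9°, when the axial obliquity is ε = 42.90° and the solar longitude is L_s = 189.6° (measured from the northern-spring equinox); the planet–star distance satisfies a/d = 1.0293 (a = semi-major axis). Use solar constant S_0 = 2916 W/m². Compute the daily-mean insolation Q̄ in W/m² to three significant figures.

Q̄ ≈ 332 W/m²

Solar declination: sin δ = sin ε · sin L_s = sin 42.90° × sin 189.6° = -0.11352, so δ = -6.518°.
cos h₀ = −tan(+60.9°) tan(-6.518°) = 0.2053, h₀ = 1.3640 rad.
Bracket: h₀ sin ϕ sin δ + cos ϕ cos δ sin h₀ = 1.3640×0.87377×-0.11352 + 0.48634×0.99354×0.97870 = -0.135296 + 0.472906 = 0.337610.
Inverse-square distance factor (a/d)² = 1.0293² = 1.059458.
Q̄ = (S_0/π) × 1.059458 × [bracket] = (2916/π) × 1.059458 × 0.337610 = 332.0 W/m².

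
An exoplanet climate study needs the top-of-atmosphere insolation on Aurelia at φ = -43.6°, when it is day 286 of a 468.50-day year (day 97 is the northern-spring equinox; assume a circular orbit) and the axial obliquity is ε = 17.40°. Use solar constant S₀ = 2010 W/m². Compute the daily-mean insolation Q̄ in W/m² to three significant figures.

Q̄ ≈ 345 W/m²

Solar longitude: λ_s = 360° × (286 − 97)/468.50 = 145.229°.
sin δ = sin 17.40° × sin 145.229° = 0.17054, so δ = +9.819°.
cos H₀ = −tan(-43.6°) tan(+9.819°) = 0.1648, H₀ = 1.4052 rad.
Bracket: H₀ sin φ sin δ + cos φ cos δ sin H₀ = 1.4052×-0.68962×0.17054 + 0.72417×0.98535×0.98632 = -0.165262 + 0.703799 = 0.538537.
Q̄ = (S₀/π) × [bracket] = (2010/π) × 0.538537 = 344.6 W/m².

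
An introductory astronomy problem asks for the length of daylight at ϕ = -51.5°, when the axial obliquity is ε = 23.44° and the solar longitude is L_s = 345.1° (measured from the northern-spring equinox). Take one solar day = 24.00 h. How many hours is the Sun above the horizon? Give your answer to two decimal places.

Solar declination: sin δ = sin ε · sin L_s = sin 23.44° × sin 345.1° = -0.10228, so δ = -5.871°.
cos h₀ = −tan ϕ · tan δ = −tan(-51.5°) × tan(-5.871°) = -0.1293, so h₀ = 1.7004 rad = 97.43°.
Daylight = 2h₀/(2π) × 24.00 h = (1.7004/π) × 24.00 = 12.99 h.

12.99 h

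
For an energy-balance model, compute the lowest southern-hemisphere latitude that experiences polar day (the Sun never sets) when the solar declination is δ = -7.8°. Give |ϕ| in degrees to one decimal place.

|ϕ| = 82.2°

Polar day requires cos h₀ = −tan ϕ tan δ ≤ −1, i.e. tan ϕ tan δ ≥ 1.
The boundary is |tan ϕ| · |tan δ| = 1, so |ϕ| = 90° − |δ| = 90° − 7.8° = 82.2° in the southern hemisphere.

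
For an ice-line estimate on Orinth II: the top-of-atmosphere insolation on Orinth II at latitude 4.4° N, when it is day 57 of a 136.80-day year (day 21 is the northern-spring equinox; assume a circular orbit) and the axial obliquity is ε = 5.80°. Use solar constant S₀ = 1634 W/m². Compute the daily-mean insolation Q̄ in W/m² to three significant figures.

Q̄ ≈ 522 W/m²

Solar longitude: λ_s = 360° × (57 − 21)/136.80 = 94.737°.
sin δ = sin 5.80° × sin 94.737° = 0.10071, so δ = +5.780°.
cos H₀ = −tan(+4.4°) tan(+5.780°) = -0.0078, H₀ = 1.5786 rad.
Bracket: H₀ sin φ sin δ + cos φ cos δ sin H₀ = 1.5786×0.07672×0.10071 + 0.99705×0.99492×0.99997 = 0.012197 + 0.991955 = 1.004152.
Q̄ = (S₀/π) × [bracket] = (1634/π) × 1.004152 = 522.3 W/m².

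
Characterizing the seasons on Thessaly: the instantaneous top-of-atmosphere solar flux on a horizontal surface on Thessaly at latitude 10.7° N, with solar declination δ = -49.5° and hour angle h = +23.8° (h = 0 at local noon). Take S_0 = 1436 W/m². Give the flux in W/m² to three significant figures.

cos θ_z = sin ϕ sin δ + cos ϕ cos δ cos h = -0.141182 + 0.583887 = 0.442705.
Flux = S_0 · cos θ_z = 1436 × 0.442705 = 635.7 W/m².

636 W/m²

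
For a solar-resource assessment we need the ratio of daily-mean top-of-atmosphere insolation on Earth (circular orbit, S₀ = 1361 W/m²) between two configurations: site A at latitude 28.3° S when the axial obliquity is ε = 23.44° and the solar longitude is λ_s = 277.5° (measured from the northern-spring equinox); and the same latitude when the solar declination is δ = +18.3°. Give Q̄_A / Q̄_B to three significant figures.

Q̄_A / Q̄_B ≈ 1.83

— Configuration A (φ=-28.3°):
Solar declination: sin δ = sin ε · sin λ_s = sin 23.44° × sin 277.5° = -0.39439, so δ = -23.228°.
cos H₀ = −tan(-28.3°) tan(-23.228°) = -0.2311, H₀ = 1.8040 rad.
Bracket: H₀ sin φ sin δ + cos φ cos δ sin H₀ = 1.8040×-0.47409×-0.39439 + 0.88048×0.91895×0.97293 = 0.337305 + 0.787214 = 1.124519.
Q̄ = (S₀/π) × [bracket] = (1361/π) × 1.124519 = 487.16 W/m².
— Configuration B (φ=-28.3°):
cos H₀ = −tan(-28.3°) tan(+18.300°) = 0.1781, H₀ = 1.3918 rad.
Bracket: H₀ sin φ sin δ + cos φ cos δ sin H₀ = 1.3918×-0.47409×0.31399 + 0.88048×0.94943×0.98402 = -0.207183 + 0.822596 = 0.615413.
Q̄ = (S₀/π) × [bracket] = (1361/π) × 0.615413 = 266.61 W/m².
Ratio Q̄_A / Q̄_B = 487.16 / 266.61 = 1.827.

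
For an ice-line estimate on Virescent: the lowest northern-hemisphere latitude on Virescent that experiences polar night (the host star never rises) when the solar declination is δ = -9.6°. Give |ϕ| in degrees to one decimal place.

|ϕ| = 80.4°

Polar night requires cos h₀ = −tan ϕ tan δ ≥ 1, i.e. tan ϕ tan δ ≤ −1.
The boundary is |tan ϕ| · |tan δ| = 1, so |ϕ| = 90° − |δ| = 90° − 9.6° = 80.4° in the northern hemisphere.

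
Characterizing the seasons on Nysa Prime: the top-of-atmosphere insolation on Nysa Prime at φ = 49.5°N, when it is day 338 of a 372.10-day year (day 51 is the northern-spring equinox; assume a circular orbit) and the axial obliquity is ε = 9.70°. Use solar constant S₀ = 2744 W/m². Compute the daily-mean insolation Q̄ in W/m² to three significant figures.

Q̄ ≈ 396 W/m²

Solar longitude: λ_s = 360° × (338 − 51)/372.10 = 277.667°.
sin δ = sin 9.70° × sin 277.667° = -0.16698, so δ = -9.612°.
cos H₀ = −tan(+49.5°) tan(-9.612°) = 0.1983, H₀ = 1.3712 rad.
Bracket: H₀ sin φ sin δ + cos φ cos δ sin H₀ = 1.3712×0.76041×-0.16698 + 0.64945×0.98596×0.98014 = -0.174106 + 0.627615 = 0.453509.
Q̄ = (S₀/π) × [bracket] = (2744/π) × 0.453509 = 396.1 W/m².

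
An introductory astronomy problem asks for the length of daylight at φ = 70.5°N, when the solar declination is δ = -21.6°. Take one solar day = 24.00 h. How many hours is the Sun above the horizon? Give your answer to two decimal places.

0.00 h

cos H₀ = −tan φ · tan δ = 1.1181 ≥ 1, so the Sun never rises (polar night) and H₀ = 0.
Daylight = 2H₀/(2π) × 24.00 h = (0.0000/π) × 24.00 = 0.00 h.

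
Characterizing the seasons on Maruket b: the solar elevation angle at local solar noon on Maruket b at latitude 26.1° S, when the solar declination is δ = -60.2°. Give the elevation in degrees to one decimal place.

At local noon the hour angle is zero, so the zenith angle equals |ϕ − δ| = |-26.1° − (-60.200°)| = 34.100°.
Elevation = 90° − 34.100° = 55.9°.

55.9°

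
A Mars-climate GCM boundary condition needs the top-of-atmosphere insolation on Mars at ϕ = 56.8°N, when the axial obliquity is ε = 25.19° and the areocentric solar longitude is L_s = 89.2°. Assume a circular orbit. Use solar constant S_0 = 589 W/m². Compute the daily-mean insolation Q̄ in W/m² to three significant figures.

Q̄ ≈ 223 W/m²

sin δ = sin 25.19° × sin 89.2° = 0.42558, so δ = +25.187°.
cos h₀ = −tan(+56.8°) tan(+25.187°) = -0.7187, h₀ = 2.3727 rad.
Bracket: h₀ sin ϕ sin δ + cos ϕ cos δ sin h₀ = 2.3727×0.83676×0.42558 + 0.54756×0.90492×0.69533 = 0.844938 + 0.344535 = 1.189473.
Q̄ = (S_0/π) × [bracket] = (589/π) × 1.189473 = 223.0 W/m².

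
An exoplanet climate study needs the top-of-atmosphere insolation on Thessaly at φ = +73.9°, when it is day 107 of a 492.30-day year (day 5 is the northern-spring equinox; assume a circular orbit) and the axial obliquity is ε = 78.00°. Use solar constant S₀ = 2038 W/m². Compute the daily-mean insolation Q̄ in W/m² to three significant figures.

Q̄ ≈ 1.85e+03 W/m²

Solar longitude: λ_s = 360° × (107 − 5)/492.30 = 74.589°.
sin δ = sin 78.00° × sin 74.589° = 0.94298, so δ = +70.558°.
cos H₀ = −tan(+73.9°) tan(+70.558°) = -9.8150 ≤ −1 ⇒ polar day, H₀ = π.
Bracket: H₀ sin φ sin δ + cos φ cos δ sin H₀ = 3.1416×0.96078×0.94298 + 0.27731×0.33286×0.00000 = 2.846278 + 0.000000 = 2.846278.
Q̄ = (S₀/π) × [bracket] = (2038/π) × 2.846278 = 1846 W/m².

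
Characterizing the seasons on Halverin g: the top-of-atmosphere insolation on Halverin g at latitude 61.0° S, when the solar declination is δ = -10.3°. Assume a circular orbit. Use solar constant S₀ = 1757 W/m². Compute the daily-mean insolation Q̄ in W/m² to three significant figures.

Q̄ ≈ 419 W/m²

cos H₀ = −tan(-61.0°) tan(-10.300°) = -0.3279, H₀ = 1.9048 rad.
Bracket: H₀ sin φ sin δ + cos φ cos δ sin H₀ = 1.9048×-0.87462×-0.17880 + 0.48481×0.98389×0.94473 = 0.297877 + 0.450636 = 0.748513.
Q̄ = (S₀/π) × [bracket] = (1757/π) × 0.748513 = 418.6 W/m².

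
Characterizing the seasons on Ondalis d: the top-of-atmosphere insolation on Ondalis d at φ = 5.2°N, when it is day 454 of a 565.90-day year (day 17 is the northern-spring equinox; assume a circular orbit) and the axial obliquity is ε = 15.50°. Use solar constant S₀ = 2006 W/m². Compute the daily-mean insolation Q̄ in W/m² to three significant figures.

Q̄ ≈ 589 W/m²

Solar longitude: λ_s = 360° × (454 − 17)/565.90 = 278.000°.
sin δ = sin 15.50° × sin 278.000° = -0.26464, so δ = -15.345°.
cos H₀ = −tan(+5.2°) tan(-15.345°) = 0.0250, H₀ = 1.5458 rad.
Bracket: H₀ sin φ sin δ + cos φ cos δ sin H₀ = 1.5458×0.09063×-0.26464 + 0.99588×0.96435×0.99969 = -0.037075 + 0.960079 = 0.923004.
Q̄ = (S₀/π) × [bracket] = (2006/π) × 0.923004 = 589.4 W/m².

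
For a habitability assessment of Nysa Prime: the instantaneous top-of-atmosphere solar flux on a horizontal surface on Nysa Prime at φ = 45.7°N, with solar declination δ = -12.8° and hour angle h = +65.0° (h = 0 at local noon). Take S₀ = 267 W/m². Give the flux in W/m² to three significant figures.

34.5 W/m²

cos θ_z = sin φ sin δ + cos φ cos δ cos h = -0.158561 + 0.287828 = 0.129267.
Flux = S₀ · cos θ_z = 267 × 0.129267 = 34.51 W/m².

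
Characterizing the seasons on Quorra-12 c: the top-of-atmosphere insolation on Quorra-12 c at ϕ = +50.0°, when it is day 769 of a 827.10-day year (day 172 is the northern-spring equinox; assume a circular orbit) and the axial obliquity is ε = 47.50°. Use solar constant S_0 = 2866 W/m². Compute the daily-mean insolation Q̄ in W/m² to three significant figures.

Q̄ ≈ 0.00 W/m²

Solar longitude: L_s = 360° × (769 − 172)/827.10 = 259.848°.
sin δ = sin 47.50° × sin 259.848° = -0.72573, so δ = -46.530°.
cos h₀ = −tan(+50.0°) tan(-46.530°) = 1.2572 ≥ 1 ⇒ polar night, h₀ = 0 and Q̄ = 0.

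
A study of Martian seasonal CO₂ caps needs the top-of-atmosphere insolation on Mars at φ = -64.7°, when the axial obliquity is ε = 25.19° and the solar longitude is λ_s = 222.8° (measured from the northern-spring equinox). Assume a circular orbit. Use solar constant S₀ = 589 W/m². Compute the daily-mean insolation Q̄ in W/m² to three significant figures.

Q̄ ≈ 170 W/m²

Solar declination: sin δ = sin ε · sin λ_s = sin 25.19° × sin 222.8° = -0.28918, so δ = -16.809°.
cos H₀ = −tan(-64.7°) tan(-16.809°) = -0.6391, H₀ = 2.2641 rad.
Bracket: H₀ sin φ sin δ + cos φ cos δ sin H₀ = 2.2641×-0.90408×-0.28918 + 0.42736×0.95727×0.76914 = 0.591931 + 0.314654 = 0.906585.
Q̄ = (S₀/π) × [bracket] = (589/π) × 0.906585 = 170.0 W/m².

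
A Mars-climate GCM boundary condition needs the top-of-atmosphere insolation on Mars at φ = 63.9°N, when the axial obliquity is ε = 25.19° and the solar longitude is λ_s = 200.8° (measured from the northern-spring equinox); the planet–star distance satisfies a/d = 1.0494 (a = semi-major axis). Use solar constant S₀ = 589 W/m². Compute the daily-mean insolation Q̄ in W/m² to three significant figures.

Q̄ ≈ 50.2 W/m²

Solar declination: sin δ = sin ε · sin λ_s = sin 25.19° × sin 200.8° = -0.15114, so δ = -8.693°.
cos H₀ = −tan(+63.9°) tan(-8.693°) = 0.3121, H₀ = 1.2534 rad.
Bracket: H₀ sin φ sin δ + cos φ cos δ sin H₀ = 1.2534×0.89803×-0.15114 + 0.43994×0.98851×0.95005 = -0.170122 + 0.413163 = 0.243041.
Inverse-square distance factor (a/d)² = 1.0494² = 1.101240.
Q̄ = (S₀/π) × 1.101240 × [bracket] = (589/π) × 1.101240 × 0.243041 = 50.18 W/m².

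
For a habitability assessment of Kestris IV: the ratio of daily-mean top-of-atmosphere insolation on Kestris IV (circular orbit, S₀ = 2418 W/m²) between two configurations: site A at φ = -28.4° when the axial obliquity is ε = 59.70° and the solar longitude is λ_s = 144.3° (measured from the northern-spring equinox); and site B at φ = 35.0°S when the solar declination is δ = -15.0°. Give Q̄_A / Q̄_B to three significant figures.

— Configuration A (φ=-28.4°):
Solar declination: sin δ = sin ε · sin λ_s = sin 59.70° × sin 144.3° = 0.50383, so δ = +30.254°.
cos H₀ = −tan(-28.4°) tan(+30.254°) = 0.3154, H₀ = 1.2499 rad.
Bracket: H₀ sin φ sin δ + cos φ cos δ sin H₀ = 1.2499×-0.47562×0.50383 + 0.87965×0.86380×0.94897 = -0.299516 + 0.721067 = 0.421551.
Q̄ = (S₀/π) × [bracket] = (2418/π) × 0.421551 = 324.46 W/m².
— Configuration B (φ=-35.0°):
cos H₀ = −tan(-35.0°) tan(-15.000°) = -0.1876, H₀ = 1.7595 rad.
Bracket: H₀ sin φ sin δ + cos φ cos δ sin H₀ = 1.7595×-0.57358×-0.25882 + 0.81915×0.96593×0.98224 = 0.261205 + 0.777189 = 1.038394.
Q̄ = (S₀/π) × [bracket] = (2418/π) × 1.038394 = 799.22 W/m².
Ratio Q̄_A / Q̄_B = 324.46 / 799.22 = 0.4060.

Q̄_A / Q̄_B ≈ 0.406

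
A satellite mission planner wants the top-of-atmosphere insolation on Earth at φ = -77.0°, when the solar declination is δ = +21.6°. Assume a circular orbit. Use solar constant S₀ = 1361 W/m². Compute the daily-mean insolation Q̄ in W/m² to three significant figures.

Q̄ ≈ 0.00 W/m²

cos H₀ = −tan(-77.0°) tan(+21.600°) = 1.7150 ≥ 1 ⇒ polar night, H₀ = 0 and Q̄ = 0.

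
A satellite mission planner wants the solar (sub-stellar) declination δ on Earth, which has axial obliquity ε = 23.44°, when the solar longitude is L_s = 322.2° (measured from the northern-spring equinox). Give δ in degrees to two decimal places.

sin δ = sin ε · sin L_s = sin 23.44° × sin 322.2° = -0.243807.
δ = arcsin(-0.243807) = -14.11°.

δ = -14.11°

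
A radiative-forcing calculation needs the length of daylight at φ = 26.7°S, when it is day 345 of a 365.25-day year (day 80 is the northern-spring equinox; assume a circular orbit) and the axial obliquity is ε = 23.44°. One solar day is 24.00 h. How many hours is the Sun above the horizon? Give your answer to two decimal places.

Solar longitude: λ_s = 360° × (345 − 80)/365.25 = 261.191°.
sin δ = sin 23.44° × sin 261.191° = -0.39310, so δ = -23.147°.
cos H₀ = −tan φ · tan δ = −tan(-26.7°) × tan(-23.147°) = -0.2150, so H₀ = 1.7875 rad = 102.42°.
Daylight = 2H₀/(2π) × 24.00 h = (1.7875/π) × 24.00 = 13.66 h.

13.66 h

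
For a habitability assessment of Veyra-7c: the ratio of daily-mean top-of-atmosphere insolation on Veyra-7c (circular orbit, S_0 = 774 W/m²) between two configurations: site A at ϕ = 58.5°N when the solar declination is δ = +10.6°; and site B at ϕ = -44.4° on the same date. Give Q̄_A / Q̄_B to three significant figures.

— Configuration A (ϕ=+58.5°):
cos h₀ = −tan(+58.5°) tan(+10.600°) = -0.3054, h₀ = 1.8811 rad.
Bracket: h₀ sin ϕ sin δ + cos ϕ cos δ sin h₀ = 1.8811×0.85264×0.18395 + 0.52250×0.98294×0.95223 = 0.295038 + 0.489052 = 0.784090.
Q̄ = (S_0/π) × [bracket] = (774/π) × 0.784090 = 193.18 W/m².
— Configuration B (ϕ=-44.4°):
cos h₀ = −tan(-44.4°) tan(+10.600°) = 0.1833, h₀ = 1.3865 rad.
Bracket: h₀ sin ϕ sin δ + cos ϕ cos δ sin h₀ = 1.3865×-0.69966×0.18395 + 0.71447×0.98294×0.98306 = -0.178446 + 0.690384 = 0.511938.
Q̄ = (S_0/π) × [bracket] = (774/π) × 0.511938 = 126.13 W/m².
Ratio Q̄_A / Q̄_B = 193.18 / 126.13 = 1.532.

Q̄_A / Q̄_B ≈ 1.53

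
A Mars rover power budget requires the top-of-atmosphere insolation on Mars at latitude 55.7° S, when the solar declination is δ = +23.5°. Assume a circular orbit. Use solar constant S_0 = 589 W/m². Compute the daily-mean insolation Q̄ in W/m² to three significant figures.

Q̄ ≈ 20.3 W/m²

cos h₀ = −tan(-55.7°) tan(+23.500°) = 0.6374, h₀ = 0.8797 rad.
Bracket: h₀ sin ϕ sin δ + cos ϕ cos δ sin h₀ = 0.8797×-0.82610×0.39875 + 0.56353×0.91706×0.77052 = -0.289780 + 0.398198 = 0.108418.
Q̄ = (S_0/π) × [bracket] = (589/π) × 0.108418 = 20.33 W/m².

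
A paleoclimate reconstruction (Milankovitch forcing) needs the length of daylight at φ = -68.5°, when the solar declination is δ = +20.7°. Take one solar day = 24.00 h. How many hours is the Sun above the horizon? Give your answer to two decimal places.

2.19 h

cos H₀ = −tan φ · tan δ = −tan(-68.5°) × tan(+20.700°) = 0.9593, so H₀ = 0.2864 rad = 16.41°.
Daylight = 2H₀/(2π) × 24.00 h = (0.2864/π) × 24.00 = 2.19 h.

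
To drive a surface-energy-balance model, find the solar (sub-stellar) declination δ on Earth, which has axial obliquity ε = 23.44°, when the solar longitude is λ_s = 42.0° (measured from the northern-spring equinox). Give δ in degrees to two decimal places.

δ = +15.44°

sin δ = sin ε · sin λ_s = sin 23.44° × sin 42.0° = 0.266172.
δ = arcsin(0.266172) = +15.44°.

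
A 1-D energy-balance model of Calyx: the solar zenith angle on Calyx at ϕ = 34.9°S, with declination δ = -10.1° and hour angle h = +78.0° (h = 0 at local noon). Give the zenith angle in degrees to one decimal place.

cos θ_z = sin ϕ sin δ + cos ϕ cos δ cos h = 0.100335 + 0.167877 = 0.268212.
θ_z = arccos(0.268212) = 74.4°.

θ_z = 74.4°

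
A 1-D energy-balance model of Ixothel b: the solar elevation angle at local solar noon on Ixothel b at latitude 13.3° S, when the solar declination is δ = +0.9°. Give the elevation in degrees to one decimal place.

At local noon the hour angle is zero, so the zenith angle equals |ϕ − δ| = |-13.3° − (+0.900°)| = 14.200°.
Elevation = 90° − 14.200° = 75.8°.

75.8°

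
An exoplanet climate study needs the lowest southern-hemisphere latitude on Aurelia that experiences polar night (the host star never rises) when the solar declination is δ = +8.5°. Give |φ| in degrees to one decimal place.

Polar night requires cos H₀ = −tan φ tan δ ≥ 1, i.e. tan φ tan δ ≤ −1.
The boundary is |tan φ| · |tan δ| = 1, so |φ| = 90° − |δ| = 90° − 8.5° = 81.5° in the southern hemisphere.

|φ| = 81.5°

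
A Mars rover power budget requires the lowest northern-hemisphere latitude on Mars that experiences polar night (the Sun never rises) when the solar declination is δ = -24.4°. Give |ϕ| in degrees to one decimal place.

|ϕ| = 65.6°

Polar night requires cos h₀ = −tan ϕ tan δ ≥ 1, i.e. tan ϕ tan δ ≤ −1.
The boundary is |tan ϕ| · |tan δ| = 1, so |ϕ| = 90° − |δ| = 90° − 24.4° = 65.6° in the northern hemisphere.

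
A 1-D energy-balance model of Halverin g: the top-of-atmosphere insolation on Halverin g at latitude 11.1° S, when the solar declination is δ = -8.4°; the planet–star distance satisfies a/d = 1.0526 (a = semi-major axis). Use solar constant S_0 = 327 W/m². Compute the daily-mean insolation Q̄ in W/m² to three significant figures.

Q̄ ≈ 117 W/m²

cos h₀ = −tan(-11.1°) tan(-8.400°) = -0.0290, h₀ = 1.5998 rad.
Bracket: h₀ sin ϕ sin δ + cos ϕ cos δ sin h₀ = 1.5998×-0.19252×-0.14608 + 0.98129×0.98927×0.99958 = 0.044992 + 0.970353 = 1.015345.
Inverse-square distance factor (a/d)² = 1.0526² = 1.107967.
Q̄ = (S_0/π) × 1.107967 × [bracket] = (327/π) × 1.107967 × 1.015345 = 117.1 W/m².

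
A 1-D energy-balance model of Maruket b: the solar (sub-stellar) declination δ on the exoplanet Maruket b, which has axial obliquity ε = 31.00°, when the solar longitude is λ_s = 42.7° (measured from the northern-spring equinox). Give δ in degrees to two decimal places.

δ = +20.44°

sin δ = sin ε · sin λ_s = sin 31.00° × sin 42.7° = 0.349278.
δ = arcsin(0.349278) = +20.44°.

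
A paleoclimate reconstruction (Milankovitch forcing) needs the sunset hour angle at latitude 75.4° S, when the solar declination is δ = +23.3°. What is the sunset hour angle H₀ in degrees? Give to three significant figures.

cos H₀ = −tan φ · tan δ = 1.6534 ≥ 1, so the Sun never rises (polar night) and H₀ = 0.

H₀ = 0.00°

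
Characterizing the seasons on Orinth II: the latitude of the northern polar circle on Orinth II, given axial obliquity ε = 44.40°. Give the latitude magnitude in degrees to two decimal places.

45.60°

The polar circle is the lowest latitude that experiences at least one full rotation of continuous daylight at the northern-summer solstice; it lies at |φ| = 90° − ε = 90° − 44.40° = 45.60°.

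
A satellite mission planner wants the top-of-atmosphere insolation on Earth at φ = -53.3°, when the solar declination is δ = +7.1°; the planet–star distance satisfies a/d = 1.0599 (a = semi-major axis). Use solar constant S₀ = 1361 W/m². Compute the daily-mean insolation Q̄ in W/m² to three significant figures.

cos H₀ = −tan(-53.3°) tan(+7.100°) = 0.1671, H₀ = 1.4029 rad.
Bracket: H₀ sin φ sin δ + cos φ cos δ sin H₀ = 1.4029×-0.80178×0.12360 + 0.59763×0.99233×0.98594 = -0.139027 + 0.584708 = 0.445681.
Inverse-square distance factor (a/d)² = 1.0599² = 1.123388.
Q̄ = (S₀/π) × 1.123388 × [bracket] = (1361/π) × 1.123388 × 0.445681 = 216.9 W/m².

Q̄ ≈ 217 W/m²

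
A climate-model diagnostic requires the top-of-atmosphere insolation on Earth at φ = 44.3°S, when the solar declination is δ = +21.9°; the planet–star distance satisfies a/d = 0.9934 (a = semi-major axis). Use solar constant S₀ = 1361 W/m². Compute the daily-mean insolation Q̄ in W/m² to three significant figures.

cos H₀ = −tan(-44.3°) tan(+21.900°) = 0.3923, H₀ = 1.1677 rad.
Bracket: H₀ sin φ sin δ + cos φ cos δ sin H₀ = 1.1677×-0.69842×0.37299 + 0.71569×0.92784×0.91984 = -0.304190 + 0.610816 = 0.306626.
Inverse-square distance factor (a/d)² = 0.9934² = 0.986844.
Q̄ = (S₀/π) × 0.986844 × [bracket] = (1361/π) × 0.986844 × 0.306626 = 131.1 W/m².

Q̄ ≈ 131 W/m²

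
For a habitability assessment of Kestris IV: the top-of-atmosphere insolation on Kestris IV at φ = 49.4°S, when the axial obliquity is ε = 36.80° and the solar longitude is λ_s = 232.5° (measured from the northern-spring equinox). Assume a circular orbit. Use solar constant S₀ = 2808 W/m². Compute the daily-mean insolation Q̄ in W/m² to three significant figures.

Solar declination: sin δ = sin ε · sin λ_s = sin 36.80° × sin 232.5° = -0.47524, so δ = -28.375°.
cos H₀ = −tan(-49.4°) tan(-28.375°) = -0.6302, H₀ = 2.2526 rad.
Bracket: H₀ sin φ sin δ + cos φ cos δ sin H₀ = 2.2526×-0.75927×-0.47524 + 0.65077×0.87986×0.77645 = 0.812818 + 0.444585 = 1.257403.
Q̄ = (S₀/π) × [bracket] = (2808/π) × 1.257403 = 1124 W/m².

Q̄ ≈ 1.12e+03 W/m²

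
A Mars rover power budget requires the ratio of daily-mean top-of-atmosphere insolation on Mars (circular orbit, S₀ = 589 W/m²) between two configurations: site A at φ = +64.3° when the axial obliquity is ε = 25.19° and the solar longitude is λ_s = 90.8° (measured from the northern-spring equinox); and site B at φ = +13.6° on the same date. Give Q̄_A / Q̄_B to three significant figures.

— Configuration A (φ=+64.3°):
Solar declination: sin δ = sin ε · sin λ_s = sin 25.19° × sin 90.8° = 0.42558, so δ = +25.187°.
cos H₀ = −tan(+64.3°) tan(+25.187°) = -0.9772, H₀ = 2.9276 rad.
Bracket: H₀ sin φ sin δ + cos φ cos δ sin H₀ = 2.9276×0.90108×0.42558 + 0.43366×0.90492×0.21232 = 1.122681 + 0.083320 = 1.206001.
Q̄ = (S₀/π) × [bracket] = (589/π) × 1.206001 = 226.11 W/m².
— Configuration B (φ=+13.6°):
cos H₀ = −tan(+13.6°) tan(+25.187°) = -0.1138, H₀ = 1.6848 rad.
Bracket: H₀ sin φ sin δ + cos φ cos δ sin H₀ = 1.6848×0.23514×0.42558 + 0.97196×0.90492×0.99351 = 0.168599 + 0.873838 = 1.042437.
Q̄ = (S₀/π) × [bracket] = (589/π) × 1.042437 = 195.44 W/m².
Ratio Q̄_A / Q̄_B = 226.11 / 195.44 = 1.157.

Q̄_A / Q̄_B ≈ 1.16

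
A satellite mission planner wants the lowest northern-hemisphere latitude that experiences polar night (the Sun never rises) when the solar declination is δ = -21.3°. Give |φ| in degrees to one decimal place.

Polar night requires cos H₀ = −tan φ tan δ ≥ 1, i.e. tan φ tan δ ≤ −1.
The boundary is |tan φ| · |tan δ| = 1, so |φ| = 90° − |δ| = 90° − 21.3° = 68.7° in the northern hemisphere.

|φ| = 68.7°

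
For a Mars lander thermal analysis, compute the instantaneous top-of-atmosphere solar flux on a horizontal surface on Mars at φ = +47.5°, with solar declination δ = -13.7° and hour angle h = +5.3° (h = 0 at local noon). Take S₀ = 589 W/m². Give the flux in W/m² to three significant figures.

cos θ_z = sin φ sin δ + cos φ cos δ cos h = -0.174615 + 0.653563 = 0.478948.
Flux = S₀ · cos θ_z = 589 × 0.478948 = 282.1 W/m².

282 W/m²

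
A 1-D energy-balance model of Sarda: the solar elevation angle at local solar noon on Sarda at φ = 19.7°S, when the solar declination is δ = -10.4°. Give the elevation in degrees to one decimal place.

At local noon the hour angle is zero, so the zenith angle equals |φ − δ| = |-19.7° − (-10.400°)| = 9.300°.
Elevation = 90° − 9.300° = 80.7°.

80.7°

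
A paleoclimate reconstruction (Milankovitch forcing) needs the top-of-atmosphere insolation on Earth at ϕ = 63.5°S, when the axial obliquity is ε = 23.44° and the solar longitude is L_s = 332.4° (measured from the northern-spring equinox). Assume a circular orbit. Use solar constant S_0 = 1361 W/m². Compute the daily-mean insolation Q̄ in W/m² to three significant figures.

Solar declination: sin δ = sin ε · sin L_s = sin 23.44° × sin 332.4° = -0.18429, so δ = -10.620°.
cos h₀ = −tan(-63.5°) tan(-10.620°) = -0.3761, h₀ = 1.9564 rad.
Bracket: h₀ sin ϕ sin δ + cos ϕ cos δ sin h₀ = 1.9564×-0.89493×-0.18429 + 0.44620×0.98287×0.92659 = 0.322662 + 0.406362 = 0.729024.
Q̄ = (S_0/π) × [bracket] = (1361/π) × 0.729024 = 315.8 W/m².

Q̄ ≈ 316 W/m²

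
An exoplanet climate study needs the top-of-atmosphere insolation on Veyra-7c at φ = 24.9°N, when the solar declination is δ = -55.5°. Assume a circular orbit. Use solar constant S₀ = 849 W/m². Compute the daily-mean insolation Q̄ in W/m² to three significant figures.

Q̄ ≈ 24.6 W/m²

cos H₀ = −tan(+24.9°) tan(-55.500°) = 0.6754, H₀ = 0.8293 rad.
Bracket: H₀ sin φ sin δ + cos φ cos δ sin H₀ = 0.8293×0.42104×-0.82413 + 0.90704×0.56641×0.73746 = -0.287760 + 0.378875 = 0.091115.
Q̄ = (S₀/π) × [bracket] = (849/π) × 0.091115 = 24.62 W/m².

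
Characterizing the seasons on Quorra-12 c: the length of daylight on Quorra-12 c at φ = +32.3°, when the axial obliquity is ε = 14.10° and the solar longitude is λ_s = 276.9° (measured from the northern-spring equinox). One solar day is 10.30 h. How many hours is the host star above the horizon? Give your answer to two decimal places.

Solar declination: sin δ = sin ε · sin λ_s = sin 14.10° × sin 276.9° = -0.24185, so δ = -13.996°.
cos H₀ = −tan φ · tan δ = −tan(+32.3°) × tan(-13.996°) = 0.1576, so H₀ = 1.4126 rad = 80.93°.
Daylight = 2H₀/(2π) × 10.30 h = (1.4126/π) × 10.30 = 4.63 h.

4.63 h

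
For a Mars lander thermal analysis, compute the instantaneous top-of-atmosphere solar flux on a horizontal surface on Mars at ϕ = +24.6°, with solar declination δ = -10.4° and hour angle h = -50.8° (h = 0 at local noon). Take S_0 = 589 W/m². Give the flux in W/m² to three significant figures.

289 W/m²

cos θ_z = sin ϕ sin δ + cos ϕ cos δ cos h = -0.075147 + 0.565223 = 0.490076.
Flux = S_0 · cos θ_z = 589 × 0.490076 = 288.7 W/m².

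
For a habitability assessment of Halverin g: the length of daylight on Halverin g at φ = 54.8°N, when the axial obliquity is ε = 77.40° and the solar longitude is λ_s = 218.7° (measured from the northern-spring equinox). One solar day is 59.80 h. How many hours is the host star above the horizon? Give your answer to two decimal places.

Solar declination: sin δ = sin ε · sin λ_s = sin 77.40° × sin 218.7° = -0.61018, so δ = -37.603°.
cos H₀ = −tan φ · tan δ = 1.0918 ≥ 1, so the host star never rises (polar night) and H₀ = 0.
Daylight = 2H₀/(2π) × 59.80 h = (0.0000/π) × 59.80 = 0.00 h.

0.00 h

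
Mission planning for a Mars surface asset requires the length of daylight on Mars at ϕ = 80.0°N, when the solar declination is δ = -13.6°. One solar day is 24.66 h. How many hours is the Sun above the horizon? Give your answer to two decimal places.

0.00 h

cos h₀ = −tan ϕ · tan δ = 1.3720 ≥ 1, so the Sun never rises (polar night) and h₀ = 0.
Daylight = 2h₀/(2π) × 24.66 h = (0.0000/π) × 24.66 = 0.00 h.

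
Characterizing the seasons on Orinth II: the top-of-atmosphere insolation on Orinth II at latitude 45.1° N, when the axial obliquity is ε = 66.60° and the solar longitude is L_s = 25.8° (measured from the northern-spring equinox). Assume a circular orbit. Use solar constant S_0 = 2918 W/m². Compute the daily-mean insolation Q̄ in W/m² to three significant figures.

Q̄ ≈ 1.07e+03 W/m²

Solar declination: sin δ = sin ε · sin L_s = sin 66.60° × sin 25.8° = 0.39944, so δ = +23.543°.
cos h₀ = −tan(+45.1°) tan(+23.543°) = -0.4372, h₀ = 2.0233 rad.
Bracket: h₀ sin ϕ sin δ + cos ϕ cos δ sin h₀ = 2.0233×0.70834×0.39944 + 0.70587×0.91676×0.89935 = 0.572471 + 0.581981 = 1.154452.
Q̄ = (S_0/π) × [bracket] = (2918/π) × 1.154452 = 1072 W/m².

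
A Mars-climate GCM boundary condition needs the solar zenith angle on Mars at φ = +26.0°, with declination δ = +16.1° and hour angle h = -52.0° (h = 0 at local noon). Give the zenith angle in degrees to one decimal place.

θ_z = 49.2°

cos θ_z = sin φ sin δ + cos φ cos δ cos h = 0.121567 + 0.531650 = 0.653217.
θ_z = arccos(0.653217) = 49.2°.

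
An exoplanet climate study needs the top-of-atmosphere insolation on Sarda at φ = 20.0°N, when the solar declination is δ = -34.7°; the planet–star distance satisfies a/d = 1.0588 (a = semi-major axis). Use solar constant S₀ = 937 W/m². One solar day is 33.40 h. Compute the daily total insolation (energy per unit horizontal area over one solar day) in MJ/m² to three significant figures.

19.8 MJ/m²

cos H₀ = −tan(+20.0°) tan(-34.700°) = 0.2520, H₀ = 1.3160 rad.
Bracket: H₀ sin φ sin δ + cos φ cos δ sin H₀ = 1.3160×0.34202×-0.56928 + 0.93969×0.82214×0.96772 = -0.256232 + 0.747619 = 0.491387.
Inverse-square distance factor (a/d)² = 1.0588² = 1.121057.
Q̄ = (S₀/π) × 1.121057 × [bracket] = (937/π) × 1.121057 × 0.491387 = 164.30 W/m².
Daily total = Q̄ × 33.40 h × 3600 s/h = 164.30 × 33.40 × 3600 / 10⁶ = 19.76 MJ/m².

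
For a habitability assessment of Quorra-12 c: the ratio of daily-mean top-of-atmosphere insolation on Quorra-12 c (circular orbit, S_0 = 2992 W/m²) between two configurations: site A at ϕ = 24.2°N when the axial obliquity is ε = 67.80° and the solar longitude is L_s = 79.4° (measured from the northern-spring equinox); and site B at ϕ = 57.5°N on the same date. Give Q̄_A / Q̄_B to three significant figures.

— Configuration A (ϕ=+24.2°):
Solar declination: sin δ = sin ε · sin L_s = sin 67.80° × sin 79.4° = 0.91007, so δ = +65.515°.
cos h₀ = −tan(+24.2°) tan(+65.515°) = -0.9868, h₀ = 2.9792 rad.
Bracket: h₀ sin ϕ sin δ + cos ϕ cos δ sin h₀ = 2.9792×0.40992×0.91007 + 0.91212×0.41445×0.16164 = 1.111408 + 0.061104 = 1.172512.
Q̄ = (S_0/π) × [bracket] = (2992/π) × 1.172512 = 1116.7 W/m².
— Configuration B (ϕ=+57.5°):
cos h₀ = −tan(+57.5°) tan(+65.515°) = -3.4468 ≤ −1 ⇒ polar day, h₀ = π.
Bracket: h₀ sin ϕ sin δ + cos ϕ cos δ sin h₀ = 3.1416×0.84339×0.91007 + 0.53730×0.41445×0.00000 = 2.411316 + 0.000000 = 2.411316.
Q̄ = (S_0/π) × [bracket] = (2992/π) × 2.411316 = 2296.5 W/m².
Ratio Q̄_A / Q̄_B = 1116.7 / 2296.5 = 0.4863.

Q̄_A / Q̄_B ≈ 0.486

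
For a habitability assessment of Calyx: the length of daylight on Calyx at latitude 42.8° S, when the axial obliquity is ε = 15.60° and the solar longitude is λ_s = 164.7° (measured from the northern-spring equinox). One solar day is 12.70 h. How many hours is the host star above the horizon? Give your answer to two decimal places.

Solar declination: sin δ = sin ε · sin λ_s = sin 15.60° × sin 164.7° = 0.07096, so δ = +4.069°.
cos H₀ = −tan φ · tan δ = −tan(-42.8°) × tan(+4.069°) = 0.0659, so H₀ = 1.5049 rad = 86.22°.
Daylight = 2H₀/(2π) × 12.70 h = (1.5049/π) × 12.70 = 6.08 h.

6.08 h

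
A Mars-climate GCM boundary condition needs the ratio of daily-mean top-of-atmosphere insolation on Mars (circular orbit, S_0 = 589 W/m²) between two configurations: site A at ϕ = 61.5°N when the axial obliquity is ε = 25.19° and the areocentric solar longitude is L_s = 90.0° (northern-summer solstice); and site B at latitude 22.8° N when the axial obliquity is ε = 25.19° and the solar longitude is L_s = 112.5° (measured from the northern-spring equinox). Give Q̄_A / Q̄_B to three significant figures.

— Configuration A (ϕ=+61.5°):
sin δ = sin 25.19° × sin 90.0° = 0.42562, so δ = +25.190°.
cos h₀ = −tan(+61.5°) tan(+25.190°) = -0.8663, h₀ = 2.6185 rad.
Bracket: h₀ sin ϕ sin δ + cos ϕ cos δ sin h₀ = 2.6185×0.87882×0.42562 + 0.47716×0.90490×0.49956 = 0.979433 + 0.215701 = 1.195134.
Q̄ = (S_0/π) × [bracket] = (589/π) × 1.195134 = 224.07 W/m².
— Configuration B (ϕ=+22.8°):
Solar declination: sin δ = sin ε · sin L_s = sin 25.19° × sin 112.5° = 0.39322, so δ = +23.155°.
cos h₀ = −tan(+22.8°) tan(+23.155°) = -0.1798, h₀ = 1.7516 rad.
Bracket: h₀ sin ϕ sin δ + cos ϕ cos δ sin h₀ = 1.7516×0.38752×0.39322 + 0.92186×0.91944×0.98371 = 0.266910 + 0.833788 = 1.100698.
Q̄ = (S_0/π) × [bracket] = (589/π) × 1.100698 = 206.36 W/m².
Ratio Q̄_A / Q̄_B = 224.07 / 206.36 = 1.086.

Q̄_A / Q̄_B ≈ 1.09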